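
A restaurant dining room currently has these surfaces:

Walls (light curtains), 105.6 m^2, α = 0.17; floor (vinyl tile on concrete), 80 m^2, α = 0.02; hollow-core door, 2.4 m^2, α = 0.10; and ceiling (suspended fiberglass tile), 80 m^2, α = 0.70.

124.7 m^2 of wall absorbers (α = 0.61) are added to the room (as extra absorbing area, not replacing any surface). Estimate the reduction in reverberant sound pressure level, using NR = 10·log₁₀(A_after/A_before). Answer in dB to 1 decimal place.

3.0 dB

Summing Sᵢαᵢ: 17.952 + 1.600 + 0.240 + 56.000 → A_before = 75.792 sabins.
Added absorption = 124.7 × 0.61 = 76.067 sabins.
New total A_after = 151.859 sabins.
NR = 10·log₁₀(151.859/75.792) = 3.0 dB.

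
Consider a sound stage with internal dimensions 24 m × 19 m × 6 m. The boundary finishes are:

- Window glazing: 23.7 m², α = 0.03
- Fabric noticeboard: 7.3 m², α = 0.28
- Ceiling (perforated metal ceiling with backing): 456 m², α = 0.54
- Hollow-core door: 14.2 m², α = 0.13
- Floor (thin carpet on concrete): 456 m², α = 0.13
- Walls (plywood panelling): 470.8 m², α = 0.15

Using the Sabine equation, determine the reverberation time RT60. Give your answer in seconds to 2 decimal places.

Summing Sᵢαᵢ: 0.711 + 2.044 + 246.240 + 1.846 + 59.280 + 70.620 → A = 380.741 sabins.
V = 24·19·6 = 2736 m³.
RT60 = 0.161 · V / A = 0.161 × 2736 / 380.741 = 1.16 s.

1.16 s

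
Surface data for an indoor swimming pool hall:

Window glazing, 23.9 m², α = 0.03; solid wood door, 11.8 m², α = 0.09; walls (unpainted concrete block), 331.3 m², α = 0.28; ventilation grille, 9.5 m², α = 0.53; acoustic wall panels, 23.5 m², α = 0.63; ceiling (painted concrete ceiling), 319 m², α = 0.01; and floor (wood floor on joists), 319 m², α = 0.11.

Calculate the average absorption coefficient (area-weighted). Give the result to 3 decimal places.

0.147

S = Σ Sᵢ = 23.9 + 11.8 + 331.3 + 9.5 + 23.5 + 319 + 319 = 1038.0 m².
A = 23.9×0.03 + 11.8×0.09 + 331.3×0.28 + 9.5×0.53 + 23.5×0.63 + 319×0.01 + 319×0.11 = 152.663 sabins.
ᾱ = A/S = 0.147.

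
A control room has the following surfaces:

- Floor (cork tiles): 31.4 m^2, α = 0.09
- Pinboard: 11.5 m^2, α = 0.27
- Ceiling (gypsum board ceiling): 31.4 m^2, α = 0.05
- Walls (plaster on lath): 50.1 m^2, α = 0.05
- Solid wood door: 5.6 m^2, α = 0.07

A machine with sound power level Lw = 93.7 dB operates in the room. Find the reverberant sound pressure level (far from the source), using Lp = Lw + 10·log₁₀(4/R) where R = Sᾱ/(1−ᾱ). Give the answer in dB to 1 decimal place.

Σ(Sᵢαᵢ) = 31.4×0.09 + 11.5×0.27 + 31.4×0.05 + 50.1×0.05 + 5.6×0.07 = 10.398; total area S = 130.0 m^2.
ᾱ = 0.0800, so room constant R = A/(1−ᾱ) = 11.302 m^2.
Lp = Lw + 10 log₁₀(4/R) = 93.7 -4.51 = 89.2 dB.

89.2 dB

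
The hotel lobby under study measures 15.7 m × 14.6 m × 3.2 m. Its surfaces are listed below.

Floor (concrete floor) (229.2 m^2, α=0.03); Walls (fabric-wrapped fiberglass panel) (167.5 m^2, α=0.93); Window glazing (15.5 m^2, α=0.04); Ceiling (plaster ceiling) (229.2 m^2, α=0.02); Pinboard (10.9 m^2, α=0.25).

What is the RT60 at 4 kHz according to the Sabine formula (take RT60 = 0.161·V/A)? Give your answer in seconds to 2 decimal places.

A = Σ Sᵢαᵢ = 229.2*0.03 + 167.5*0.93 + 15.5*0.04 + 229.2*0.02 + 10.9*0.25 = 170.580 sabins.
Room volume: 733.504 m³.
RT60 = 0.161 · V / A = 0.161 × 733.504 / 170.580 = 0.69 s.

0.69 s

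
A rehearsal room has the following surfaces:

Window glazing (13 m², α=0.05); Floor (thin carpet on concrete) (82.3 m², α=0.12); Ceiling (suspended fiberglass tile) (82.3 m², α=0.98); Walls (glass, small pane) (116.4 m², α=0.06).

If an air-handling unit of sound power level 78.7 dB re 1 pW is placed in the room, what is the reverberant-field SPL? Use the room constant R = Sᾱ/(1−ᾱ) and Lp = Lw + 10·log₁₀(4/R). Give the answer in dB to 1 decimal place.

63.0 dB

A = 98.164 sabins; S = 294.0 m².
ᾱ = 98.164/294.0 = 0.3339; R = Sᾱ/(1−ᾱ) = 98.164/(1−0.3339) = 147.371 m².
Lp = 78.7 + 10·log₁₀(4/147.371) = 78.7 + (-15.66) = 63.0 dB.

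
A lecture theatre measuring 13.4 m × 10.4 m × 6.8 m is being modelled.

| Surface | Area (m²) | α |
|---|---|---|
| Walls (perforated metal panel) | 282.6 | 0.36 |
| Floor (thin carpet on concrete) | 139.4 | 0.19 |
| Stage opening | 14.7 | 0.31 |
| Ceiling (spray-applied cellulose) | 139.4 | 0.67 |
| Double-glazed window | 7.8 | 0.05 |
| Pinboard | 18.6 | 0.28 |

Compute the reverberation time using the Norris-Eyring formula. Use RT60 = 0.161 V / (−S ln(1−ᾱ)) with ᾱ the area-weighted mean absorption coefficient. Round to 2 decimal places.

Total surface area S = 282.6 + 139.4 + 14.7 + 139.4 + 7.8 + 18.6 = 602.5 m².
Σ(Sᵢαᵢ) = 282.6×0.36 + 139.4×0.19 + 14.7×0.31 + 139.4×0.67 + 7.8×0.05 + 18.6×0.28 = 231.775.
ᾱ = 231.775 / 602.5 = 0.3847.
Eyring denominator: −S ln(1−ᾱ) = 292.601.
V = 13.4 × 10.4 × 6.8 = 947.648 m³.
T = 0.161·V/[−S·ln(1−ᾱ)] = 0.161·947.648/292.601 = 0.52 s.

0.52 seconds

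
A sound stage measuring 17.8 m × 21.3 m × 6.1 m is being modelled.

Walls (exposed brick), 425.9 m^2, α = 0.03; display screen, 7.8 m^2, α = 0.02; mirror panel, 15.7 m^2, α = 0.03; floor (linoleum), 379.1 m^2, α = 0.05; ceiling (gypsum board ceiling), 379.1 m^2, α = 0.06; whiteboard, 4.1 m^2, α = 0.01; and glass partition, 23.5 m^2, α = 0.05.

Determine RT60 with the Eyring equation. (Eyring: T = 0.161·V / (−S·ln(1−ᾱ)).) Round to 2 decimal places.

Total surface area S = 425.9 + 7.8 + 15.7 + 379.1 + 379.1 + 4.1 + 23.5 = 1235.2 m^2.
Absorption A = 425.9×0.03 + 7.8×0.02 + 15.7×0.03 + 379.1×0.05 + 379.1×0.06 + 4.1×0.01 + 23.5×0.05 = 56.321 sabins.
ᾱ = 56.321 / 1235.2 = 0.0456.
Eyring denominator: −S ln(1−ᾱ) = 57.650.
V = 17.8 × 21.3 × 6.1 = 2312.754 m³.
T = 0.161·V/[−S·ln(1−ᾱ)] = 0.161·2312.754/57.650 = 6.46 s.

6.46 seconds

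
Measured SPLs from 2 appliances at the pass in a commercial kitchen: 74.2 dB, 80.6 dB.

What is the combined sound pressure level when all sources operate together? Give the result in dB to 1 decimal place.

81.5 dB

Σ 10^(Lᵢ/10) = 1.411e+08.
Combined level = 10 log₁₀(1.411e+08) = 81.5 dB.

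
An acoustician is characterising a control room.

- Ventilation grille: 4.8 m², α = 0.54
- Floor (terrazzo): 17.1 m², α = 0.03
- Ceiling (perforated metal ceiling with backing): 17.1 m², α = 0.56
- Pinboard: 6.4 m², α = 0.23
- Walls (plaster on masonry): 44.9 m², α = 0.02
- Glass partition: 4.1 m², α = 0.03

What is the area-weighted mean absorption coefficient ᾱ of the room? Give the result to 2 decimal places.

S = Σ Sᵢ = 4.8 + 17.1 + 17.1 + 6.4 + 44.9 + 4.1 = 94.4 m².
Σ(Sᵢαᵢ) = 4.8×0.54 + 17.1×0.03 + 17.1×0.56 + 6.4×0.23 + 44.9×0.02 + 4.1×0.03 = 15.174.
ᾱ = 15.174 / 94.4 = 0.16.

0.16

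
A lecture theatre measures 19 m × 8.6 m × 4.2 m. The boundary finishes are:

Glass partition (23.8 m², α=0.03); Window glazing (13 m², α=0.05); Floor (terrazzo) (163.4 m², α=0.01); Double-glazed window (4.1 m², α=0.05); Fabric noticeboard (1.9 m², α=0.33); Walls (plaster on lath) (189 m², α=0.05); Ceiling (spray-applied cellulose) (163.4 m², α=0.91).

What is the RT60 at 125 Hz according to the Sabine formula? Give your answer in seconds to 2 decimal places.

0.68 sec

Equivalent absorption area: A = 23.8*0.03 + 13*0.05 + 163.4*0.01 + 4.1*0.05 + 1.9*0.33 + 189*0.05 + 163.4*0.91 = 161.974 m².
Volume V = 19 × 8.6 × 4.2 = 686.28 m³.
T = 0.161 V/A = 0.161·686.28/161.974 = 0.68 s.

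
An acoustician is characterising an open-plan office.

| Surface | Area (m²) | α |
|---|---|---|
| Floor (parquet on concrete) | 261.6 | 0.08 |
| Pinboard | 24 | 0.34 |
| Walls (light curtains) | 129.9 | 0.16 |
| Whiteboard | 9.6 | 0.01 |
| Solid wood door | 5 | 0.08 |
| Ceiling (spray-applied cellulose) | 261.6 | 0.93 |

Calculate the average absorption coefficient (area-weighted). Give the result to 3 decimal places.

0.425

S = Σ Sᵢ = 261.6 + 24 + 129.9 + 9.6 + 5 + 261.6 = 691.7 m².
A = 261.6×0.08 + 24×0.34 + 129.9×0.16 + 9.6×0.01 + 5×0.08 + 261.6×0.93 = 293.656 sabins.
ᾱ = A/S = 0.425.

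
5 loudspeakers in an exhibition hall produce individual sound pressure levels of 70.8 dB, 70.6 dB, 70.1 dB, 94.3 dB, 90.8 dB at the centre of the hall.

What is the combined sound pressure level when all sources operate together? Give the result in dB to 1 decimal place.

Converting to relative power and adding: 10^(70.8/10) + 10^(70.6/10) + 10^(70.1/10) + 10^(94.3/10) + 10^(90.8/10) = 3.928e+09.
L_total = 10·log₁₀(3.928e+09) = 95.9 dB.

95.9 dB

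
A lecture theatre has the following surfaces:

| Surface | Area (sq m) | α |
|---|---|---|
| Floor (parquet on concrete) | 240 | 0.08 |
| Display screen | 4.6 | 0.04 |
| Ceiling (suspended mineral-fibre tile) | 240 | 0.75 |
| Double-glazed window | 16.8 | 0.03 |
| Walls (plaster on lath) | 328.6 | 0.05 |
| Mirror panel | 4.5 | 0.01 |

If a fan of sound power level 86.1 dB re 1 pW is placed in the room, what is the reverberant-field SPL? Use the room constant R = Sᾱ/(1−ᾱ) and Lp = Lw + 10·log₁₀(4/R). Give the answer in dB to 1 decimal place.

67.5 dB

A = 216.363 sabins; S = 834.5 sq m.
ᾱ = 0.2593, so room constant R = A/(1−ᾱ) = 292.106 sq m.
Lp = 86.1 + 10·log₁₀(4/292.106) = 86.1 + (-18.63) = 67.5 dB.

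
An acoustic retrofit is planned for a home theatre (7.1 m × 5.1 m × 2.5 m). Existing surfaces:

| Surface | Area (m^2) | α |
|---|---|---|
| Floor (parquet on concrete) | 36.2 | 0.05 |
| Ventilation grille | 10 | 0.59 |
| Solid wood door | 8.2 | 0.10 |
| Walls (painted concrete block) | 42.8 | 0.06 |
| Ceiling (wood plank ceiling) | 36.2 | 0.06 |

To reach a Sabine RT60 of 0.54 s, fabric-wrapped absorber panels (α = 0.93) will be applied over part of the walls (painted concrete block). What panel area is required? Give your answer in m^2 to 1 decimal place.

Total absorption A₁ = 36.2·0.05 + 10·0.59 + 8.2·0.10 + 42.8·0.06 + 36.2·0.06
  = 1.810 + 5.900 + 0.820 + 2.568 + 2.172 = 13.270 m^2 sabins.
V = 90.525 m³. Target absorption A₂ = 0.161 × 90.525 / 0.54 = 26.990 sabins.
ΔA needed = 26.990 − 13.270 = 13.720 sabins.
Net gain per m^2: Δα = 0.93 − 0.06 = 0.87.
Area = ΔA/Δα = 13.720/0.87 = 15.8 m^2.

15.8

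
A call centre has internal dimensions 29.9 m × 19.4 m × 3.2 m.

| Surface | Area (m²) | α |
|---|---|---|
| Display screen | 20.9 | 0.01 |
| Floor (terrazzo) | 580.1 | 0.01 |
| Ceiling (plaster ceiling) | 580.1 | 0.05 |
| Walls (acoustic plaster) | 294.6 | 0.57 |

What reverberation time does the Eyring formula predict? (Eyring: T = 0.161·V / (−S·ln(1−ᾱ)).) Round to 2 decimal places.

1.37 s

S = Σ Sᵢ = 1475.7 m².
Σ(Sᵢαᵢ) = 20.9×0.01 + 580.1×0.01 + 580.1×0.05 + 294.6×0.57 = 202.937.
Mean coefficient ᾱ = A/S = 0.1375.
−S·ln(1−ᾱ) = −1475.7 × ln(1 − 0.1375) = 218.286.
V = 29.9 × 19.4 × 3.2 = 1856.192 m³.
RT60 = 0.161 × 1856.192 / 218.286 = 1.37 s.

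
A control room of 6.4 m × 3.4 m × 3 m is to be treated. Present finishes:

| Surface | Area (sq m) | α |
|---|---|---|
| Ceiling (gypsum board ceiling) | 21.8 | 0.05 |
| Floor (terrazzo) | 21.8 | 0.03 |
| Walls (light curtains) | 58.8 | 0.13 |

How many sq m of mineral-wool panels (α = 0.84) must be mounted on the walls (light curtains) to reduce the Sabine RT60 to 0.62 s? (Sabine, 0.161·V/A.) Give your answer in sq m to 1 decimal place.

10.7

Total absorption A₁ = 21.8·0.05 + 21.8·0.03 + 58.8·0.13
  = 1.090 + 0.654 + 7.644 = 9.388 sq m sabins.
Required A₂ = 0.161·65.28/0.62 = 16.952 sabins.
ΔA needed = 16.952 − 9.388 = 7.564 sabins.
Each sq m of panel replacing the walls (light curtains) adds (0.84 − 0.13) = 0.71 sabins.
Panel area = 7.564 / 0.71 = 10.7 sq m.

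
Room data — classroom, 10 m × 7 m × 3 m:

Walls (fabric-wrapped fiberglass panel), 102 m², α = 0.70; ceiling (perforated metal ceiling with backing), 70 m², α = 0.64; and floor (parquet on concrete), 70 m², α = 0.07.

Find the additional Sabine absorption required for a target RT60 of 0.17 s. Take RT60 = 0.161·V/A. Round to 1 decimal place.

77.8 sabins

Total absorption A₁ = 102·0.70 + 70·0.64 + 70·0.07
  = 71.400 + 44.800 + 4.900 = 121.100 m² sabins.
Target A₂ = 0.161·210/0.17 = 198.882 sabins (V = 210 m³).
Additional absorption ΔA = 198.882 − 121.100 = 77.8 sabins.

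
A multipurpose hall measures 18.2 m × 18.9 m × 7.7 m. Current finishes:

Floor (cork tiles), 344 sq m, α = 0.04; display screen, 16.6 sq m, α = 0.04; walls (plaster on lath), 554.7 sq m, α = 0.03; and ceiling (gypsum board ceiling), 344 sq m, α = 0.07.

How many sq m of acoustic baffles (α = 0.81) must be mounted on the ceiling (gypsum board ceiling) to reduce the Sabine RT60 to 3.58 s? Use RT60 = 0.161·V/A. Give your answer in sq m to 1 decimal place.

86.4

Total absorption A₁ = 344*0.04 + 16.6*0.04 + 554.7*0.03 + 344*0.07
  = 13.760 + 0.664 + 16.641 + 24.080 = 55.145 sq m sabins.
Required A₂ = 0.161·2648.646/3.58 = 119.115 sabins.
Absorption to add: 119.115 − 55.145 = 63.970 sabins.
Each sq m of panel replacing the ceiling (gypsum board ceiling) adds (0.81 − 0.07) = 0.74 sabins.
Area = ΔA/Δα = 63.970/0.74 = 86.4 sq m.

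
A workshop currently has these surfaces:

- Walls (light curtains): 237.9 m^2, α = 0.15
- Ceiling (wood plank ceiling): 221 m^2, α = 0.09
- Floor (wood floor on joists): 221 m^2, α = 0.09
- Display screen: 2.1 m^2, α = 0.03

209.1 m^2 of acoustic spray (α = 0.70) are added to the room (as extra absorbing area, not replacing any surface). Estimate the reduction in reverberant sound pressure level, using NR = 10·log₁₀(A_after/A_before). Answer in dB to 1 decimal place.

Total absorption A_before = 237.9·0.15 + 221·0.09 + 221·0.09 + 2.1·0.03
  = 35.685 + 19.890 + 19.890 + 0.063 = 75.528 m^2 sabins.
Treatment contributes 209.1·0.70 = 146.370 sabins.
New total A_after = 221.898 sabins.
Reduction = 10 log₁₀(A_after/A_before) = 10 log₁₀(2.9380) = 4.7 dB.

4.7 dB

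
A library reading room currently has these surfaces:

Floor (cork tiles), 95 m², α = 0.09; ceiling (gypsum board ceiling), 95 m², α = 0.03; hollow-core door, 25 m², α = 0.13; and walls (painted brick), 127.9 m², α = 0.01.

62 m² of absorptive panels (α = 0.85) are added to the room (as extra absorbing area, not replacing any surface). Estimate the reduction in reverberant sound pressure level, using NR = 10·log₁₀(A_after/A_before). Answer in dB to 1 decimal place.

Equivalent absorption area: A_before = 95*0.09 + 95*0.03 + 25*0.13 + 127.9*0.01 = 15.929 m².
Added absorption = 62 × 0.85 = 52.700 sabins.
A_after = 15.929 + 52.700 = 68.629 sabins.
Reduction = 10 log₁₀(A_after/A_before) = 10 log₁₀(4.3084) = 6.3 dB.

6.3 dB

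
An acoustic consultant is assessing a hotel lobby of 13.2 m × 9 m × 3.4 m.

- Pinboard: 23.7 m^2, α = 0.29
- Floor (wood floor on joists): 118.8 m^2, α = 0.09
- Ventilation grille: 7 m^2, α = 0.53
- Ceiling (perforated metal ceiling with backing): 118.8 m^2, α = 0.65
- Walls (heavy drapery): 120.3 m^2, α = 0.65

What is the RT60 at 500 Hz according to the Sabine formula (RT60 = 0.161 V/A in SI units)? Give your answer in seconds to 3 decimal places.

0.368 sec

Total absorption A = 23.7·0.29 + 118.8·0.09 + 7·0.53 + 118.8·0.65 + 120.3·0.65
  = 6.873 + 10.692 + 3.710 + 77.220 + 78.195 = 176.690 m^2 sabins.
Volume V = 13.2 × 9 × 3.4 = 403.92 m³.
RT60 = 0.161 · V / A = 0.161 × 403.92 / 176.690 = 0.368 s.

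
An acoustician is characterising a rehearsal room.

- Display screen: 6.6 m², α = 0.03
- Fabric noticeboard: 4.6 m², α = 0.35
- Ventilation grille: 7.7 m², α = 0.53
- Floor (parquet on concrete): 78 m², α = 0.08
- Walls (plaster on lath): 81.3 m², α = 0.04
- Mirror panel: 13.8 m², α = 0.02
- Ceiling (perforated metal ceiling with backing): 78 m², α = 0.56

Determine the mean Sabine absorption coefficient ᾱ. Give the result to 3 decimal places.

0.220

S = Σ Sᵢ = 6.6 + 4.6 + 7.7 + 78 + 81.3 + 13.8 + 78 = 270.0 m².
A = 6.6·0.03 + 4.6·0.35 + 7.7·0.53 + 78·0.08 + 81.3·0.04 + 13.8·0.02 + 78·0.56 = 59.337 sabins.
ᾱ = 59.337 / 270.0 = 0.220.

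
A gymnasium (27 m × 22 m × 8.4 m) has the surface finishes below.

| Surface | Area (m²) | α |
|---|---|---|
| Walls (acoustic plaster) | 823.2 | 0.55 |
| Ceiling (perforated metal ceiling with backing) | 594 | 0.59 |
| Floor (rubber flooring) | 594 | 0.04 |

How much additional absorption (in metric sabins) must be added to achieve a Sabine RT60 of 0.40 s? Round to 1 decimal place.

Total absorption A₁ = 823.2*0.55 + 594*0.59 + 594*0.04
  = 452.760 + 350.460 + 23.760 = 826.980 m² sabins.
For T = 0.40 s, need A₂ = 0.161·V/T = 0.161·4989.6/0.40 = 2008.314 sabins.
ΔA = A₂ − A₁ = 2008.314 − 826.980 = 1181.3 sabins.

1181.3 sabins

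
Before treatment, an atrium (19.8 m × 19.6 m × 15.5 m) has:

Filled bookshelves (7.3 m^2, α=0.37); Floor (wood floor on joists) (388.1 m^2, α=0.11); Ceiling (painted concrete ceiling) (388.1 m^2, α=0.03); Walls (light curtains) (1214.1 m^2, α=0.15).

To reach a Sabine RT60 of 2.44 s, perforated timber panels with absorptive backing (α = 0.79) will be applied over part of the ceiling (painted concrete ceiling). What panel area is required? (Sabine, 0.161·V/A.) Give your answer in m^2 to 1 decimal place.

Summing Sᵢαᵢ: 2.701 + 42.691 + 11.643 + 182.115 → A₁ = 239.150 sabins.
Required A₂ = 0.161·6015.24/2.44 = 396.907 sabins.
Absorption to add: 396.907 − 239.150 = 157.757 sabins.
Net gain per m^2: Δα = 0.79 − 0.03 = 0.76.
Area = ΔA/Δα = 157.757/0.76 = 207.6 m^2.

207.6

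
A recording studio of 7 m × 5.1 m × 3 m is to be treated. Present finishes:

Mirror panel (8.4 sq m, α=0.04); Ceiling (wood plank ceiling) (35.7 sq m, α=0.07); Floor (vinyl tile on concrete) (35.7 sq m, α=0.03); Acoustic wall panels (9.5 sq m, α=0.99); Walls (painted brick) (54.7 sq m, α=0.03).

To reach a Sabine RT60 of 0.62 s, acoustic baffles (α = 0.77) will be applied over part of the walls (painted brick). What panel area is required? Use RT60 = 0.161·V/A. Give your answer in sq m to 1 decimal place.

Equivalent absorption area: A₁ = 8.4·0.04 + 35.7·0.07 + 35.7·0.03 + 9.5·0.99 + 54.7·0.03 = 14.952 sq m.
Required A₂ = 0.161·107.1/0.62 = 27.811 sabins.
ΔA needed = 27.811 − 14.952 = 12.859 sabins.
Each sq m of panel replacing the walls (painted brick) adds (0.77 − 0.03) = 0.74 sabins.
Area = ΔA/Δα = 12.859/0.74 = 17.4 sq m.

17.4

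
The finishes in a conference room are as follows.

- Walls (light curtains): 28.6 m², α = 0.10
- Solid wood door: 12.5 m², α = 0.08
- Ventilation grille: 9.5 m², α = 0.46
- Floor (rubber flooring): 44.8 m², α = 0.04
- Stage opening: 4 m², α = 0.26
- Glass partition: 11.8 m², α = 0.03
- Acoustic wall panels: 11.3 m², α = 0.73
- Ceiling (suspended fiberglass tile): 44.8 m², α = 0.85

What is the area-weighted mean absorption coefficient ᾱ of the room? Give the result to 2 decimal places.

0.35

Total surface area S = 167.3 m².
Weighted sum Σ Sα = 57.745.
ᾱ = 57.745 / 167.3 = 0.35.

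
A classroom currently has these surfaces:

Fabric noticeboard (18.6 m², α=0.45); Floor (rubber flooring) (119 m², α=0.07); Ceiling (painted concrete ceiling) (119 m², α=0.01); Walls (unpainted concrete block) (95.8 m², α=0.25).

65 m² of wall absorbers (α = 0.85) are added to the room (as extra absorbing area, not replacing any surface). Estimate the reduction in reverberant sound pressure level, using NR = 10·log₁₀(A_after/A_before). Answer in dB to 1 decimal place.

3.7 dB

Summing Sᵢαᵢ: 8.370 + 8.330 + 1.190 + 23.950 → A_before = 41.840 sabins.
Added absorption = 65 × 0.85 = 55.250 sabins.
A_after = 41.840 + 55.250 = 97.090 sabins.
NR = 10·log₁₀(97.090/41.840) = 3.7 dB.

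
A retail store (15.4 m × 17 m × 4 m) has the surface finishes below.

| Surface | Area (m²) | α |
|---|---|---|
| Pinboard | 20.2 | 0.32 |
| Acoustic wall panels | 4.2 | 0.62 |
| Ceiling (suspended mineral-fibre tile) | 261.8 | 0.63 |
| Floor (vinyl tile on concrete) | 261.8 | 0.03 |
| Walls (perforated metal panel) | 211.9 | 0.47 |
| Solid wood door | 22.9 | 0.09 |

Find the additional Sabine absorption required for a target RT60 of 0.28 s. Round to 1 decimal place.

318.6 sabins

Summing Sᵢαᵢ: 6.464 + 2.604 + 164.934 + 7.854 + 99.593 + 2.061 → A₁ = 283.510 sabins.
V = 1047.2 m³. Required absorption A₂ = 0.161 × 1047.2 / 0.28 = 602.140 sabins.
Shortfall: 602.140 − 283.510 = 318.6 sabins.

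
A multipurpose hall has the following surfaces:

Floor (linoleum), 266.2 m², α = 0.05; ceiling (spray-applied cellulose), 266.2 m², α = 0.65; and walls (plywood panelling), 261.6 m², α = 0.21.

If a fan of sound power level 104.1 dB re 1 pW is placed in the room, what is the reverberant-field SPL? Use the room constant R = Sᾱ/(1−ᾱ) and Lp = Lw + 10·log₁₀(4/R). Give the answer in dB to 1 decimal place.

Σ(Sᵢαᵢ) = 266.2·0.05 + 266.2·0.65 + 261.6·0.21 = 241.276; total area S = 794.0 m².
ᾱ = 0.3039, so room constant R = A/(1−ᾱ) = 346.611 m².
Lp = Lw + 10 log₁₀(4/R) = 104.1 -19.38 = 84.7 dB.

84.7 dB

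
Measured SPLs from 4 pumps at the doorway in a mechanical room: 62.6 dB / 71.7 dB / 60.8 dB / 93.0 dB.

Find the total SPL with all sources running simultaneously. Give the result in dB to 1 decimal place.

Sum in the linear (power) domain: Σ 10^(Lᵢ/10) = 10^(62.6/10) + 10^(71.7/10) + 10^(60.8/10) + 10^(93.0/10) = 2.013e+09.
L_total = 10·log₁₀(2.013e+09) = 93.0 dB.

93.0 dB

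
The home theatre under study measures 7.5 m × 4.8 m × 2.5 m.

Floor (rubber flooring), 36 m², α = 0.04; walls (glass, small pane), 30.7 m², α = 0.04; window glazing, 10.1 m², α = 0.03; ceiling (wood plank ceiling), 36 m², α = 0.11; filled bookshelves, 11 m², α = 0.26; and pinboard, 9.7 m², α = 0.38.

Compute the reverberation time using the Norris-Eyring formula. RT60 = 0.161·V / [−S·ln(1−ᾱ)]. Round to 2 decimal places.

1.02 sec

S = Σ Sᵢ = 133.5 m².
Absorption A = 36×0.04 + 30.7×0.04 + 10.1×0.03 + 36×0.11 + 11×0.26 + 9.7×0.38 = 13.477 sabins.
ᾱ = 13.477 / 133.5 = 0.1010.
−S·ln(1−ᾱ) = −133.5 × ln(1 − 0.1010) = 14.214.
V = 7.5 × 4.8 × 2.5 = 90 m³.
RT60 = 0.161 × 90 / 14.214 = 1.02 s.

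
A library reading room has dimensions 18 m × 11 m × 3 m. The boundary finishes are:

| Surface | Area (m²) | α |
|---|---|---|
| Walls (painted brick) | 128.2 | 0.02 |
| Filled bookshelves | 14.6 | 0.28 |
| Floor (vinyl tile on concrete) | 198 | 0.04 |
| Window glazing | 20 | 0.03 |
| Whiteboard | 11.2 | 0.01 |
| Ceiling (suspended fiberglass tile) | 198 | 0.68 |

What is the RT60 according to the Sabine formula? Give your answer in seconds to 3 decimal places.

0.638 sec

Equivalent absorption area: A = 128.2*0.02 + 14.6*0.28 + 198*0.04 + 20*0.03 + 11.2*0.01 + 198*0.68 = 149.924 m².
V = 18·11·3 = 594 m³.
T = 0.161 V/A = 0.161·594/149.924 = 0.638 s.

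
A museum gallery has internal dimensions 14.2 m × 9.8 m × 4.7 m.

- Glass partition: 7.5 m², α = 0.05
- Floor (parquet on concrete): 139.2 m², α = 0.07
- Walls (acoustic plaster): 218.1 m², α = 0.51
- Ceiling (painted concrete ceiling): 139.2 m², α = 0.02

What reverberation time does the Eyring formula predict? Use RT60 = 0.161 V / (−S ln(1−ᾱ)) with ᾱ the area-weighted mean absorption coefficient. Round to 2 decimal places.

0.74 seconds

Total surface area S = 7.5 + 139.2 + 218.1 + 139.2 = 504.0 m².
Absorption A = 7.5×0.05 + 139.2×0.07 + 218.1×0.51 + 139.2×0.02 = 124.134 sabins.
ᾱ = 124.134 / 504.0 = 0.2463.
−S·ln(1−ᾱ) = −504.0 × ln(1 − 0.2463) = 142.511.
V = 14.2 × 9.8 × 4.7 = 654.052 m³.
T = 0.161·V/[−S·ln(1−ᾱ)] = 0.161·654.052/142.511 = 0.74 s.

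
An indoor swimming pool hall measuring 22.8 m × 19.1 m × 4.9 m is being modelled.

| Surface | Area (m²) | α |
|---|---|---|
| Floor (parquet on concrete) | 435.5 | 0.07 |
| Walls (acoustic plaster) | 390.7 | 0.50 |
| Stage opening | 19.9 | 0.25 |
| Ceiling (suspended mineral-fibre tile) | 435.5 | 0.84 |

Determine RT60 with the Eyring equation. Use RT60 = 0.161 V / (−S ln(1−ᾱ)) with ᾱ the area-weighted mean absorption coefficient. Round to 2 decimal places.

0.43 sec

Total surface area S = 435.5 + 390.7 + 19.9 + 435.5 = 1281.6 m².
Σ(Sᵢαᵢ) = 435.5·0.07 + 390.7·0.50 + 19.9·0.25 + 435.5·0.84 = 596.630.
ᾱ = 596.630 / 1281.6 = 0.4655.
Eyring denominator: −S ln(1−ᾱ) = 802.824.
V = 22.8 × 19.1 × 4.9 = 2133.852 m³.
T = 0.161·V/[−S·ln(1−ᾱ)] = 0.161·2133.852/802.824 = 0.43 s.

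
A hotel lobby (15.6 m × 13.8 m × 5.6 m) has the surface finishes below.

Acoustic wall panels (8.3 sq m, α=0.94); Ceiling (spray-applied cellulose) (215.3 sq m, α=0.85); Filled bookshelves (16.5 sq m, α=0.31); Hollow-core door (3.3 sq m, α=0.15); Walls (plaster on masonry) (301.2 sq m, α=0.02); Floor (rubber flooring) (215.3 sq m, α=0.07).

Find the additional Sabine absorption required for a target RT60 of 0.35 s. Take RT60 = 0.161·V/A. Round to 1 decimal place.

A₁ = Σ Sᵢαᵢ = 8.3·0.94 + 215.3·0.85 + 16.5·0.31 + 3.3·0.15 + 301.2·0.02 + 215.3·0.07 = 217.512 sabins.
For T = 0.35 s, need A₂ = 0.161·V/T = 0.161·1205.568/0.35 = 554.561 sabins.
ΔA = A₂ − A₁ = 554.561 − 217.512 = 337.0 sabins.

337.0 sabins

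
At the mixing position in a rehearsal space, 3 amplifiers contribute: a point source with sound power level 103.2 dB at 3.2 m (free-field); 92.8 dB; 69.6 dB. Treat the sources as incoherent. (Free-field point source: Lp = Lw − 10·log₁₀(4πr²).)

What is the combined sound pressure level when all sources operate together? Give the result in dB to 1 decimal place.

Source at 3.2 m: Lp = 103.2 − 10·log₁₀(4π·3.2²) = 103.2 − 10·log₁₀(128.680) = 82.1 dB.
Sum in the linear (power) domain: Σ 10^(Lᵢ/10) = 10^(82.1/10) + 10^(92.8/10) + 10^(69.6/10) = 2.077e+09.
Back to dB: 10·log₁₀ Σ = 93.2 dB.

93.2 dB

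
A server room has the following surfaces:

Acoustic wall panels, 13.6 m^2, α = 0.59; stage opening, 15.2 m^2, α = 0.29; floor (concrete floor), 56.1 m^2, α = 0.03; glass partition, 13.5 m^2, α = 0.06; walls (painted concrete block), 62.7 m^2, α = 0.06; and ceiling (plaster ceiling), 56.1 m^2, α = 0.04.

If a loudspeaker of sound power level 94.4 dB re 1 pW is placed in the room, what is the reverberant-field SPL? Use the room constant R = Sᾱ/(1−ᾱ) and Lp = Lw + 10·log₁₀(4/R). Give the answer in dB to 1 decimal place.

Σ(Sᵢαᵢ) = 13.6×0.59 + 15.2×0.29 + 56.1×0.03 + 13.5×0.06 + 62.7×0.06 + 56.1×0.04 = 20.931; total area S = 217.2 m^2.
ᾱ = 20.931/217.2 = 0.0964; R = Sᾱ/(1−ᾱ) = 20.931/(1−0.0964) = 23.164 m^2.
Lp = Lw + 10 log₁₀(4/R) = 94.4 -7.63 = 86.8 dB.

86.8 dB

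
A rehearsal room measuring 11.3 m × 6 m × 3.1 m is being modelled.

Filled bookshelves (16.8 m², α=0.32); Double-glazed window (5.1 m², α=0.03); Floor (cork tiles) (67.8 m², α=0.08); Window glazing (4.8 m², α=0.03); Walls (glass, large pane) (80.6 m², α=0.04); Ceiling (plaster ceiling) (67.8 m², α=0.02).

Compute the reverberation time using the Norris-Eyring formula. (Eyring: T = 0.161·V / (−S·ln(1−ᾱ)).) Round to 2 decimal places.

2.09 s

S = Σ Sᵢ = 242.9 m².
Σ(Sᵢαᵢ) = 16.8·0.32 + 5.1·0.03 + 67.8·0.08 + 4.8·0.03 + 80.6·0.04 + 67.8·0.02 = 15.677.
ᾱ = 15.677 / 242.9 = 0.0645.
Eyring denominator: −S ln(1−ᾱ) = 16.195.
V = 11.3 × 6 × 3.1 = 210.18 m³.
T = 0.161·V/[−S·ln(1−ᾱ)] = 0.161·210.18/16.195 = 2.09 s.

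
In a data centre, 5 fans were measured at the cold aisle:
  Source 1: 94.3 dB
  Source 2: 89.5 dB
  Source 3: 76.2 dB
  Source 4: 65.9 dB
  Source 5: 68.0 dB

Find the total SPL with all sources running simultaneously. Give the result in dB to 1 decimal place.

Σ 10^(Lᵢ/10) = 3.635e+09.
Combined level = 10 log₁₀(3.635e+09) = 95.6 dB.

95.6 dB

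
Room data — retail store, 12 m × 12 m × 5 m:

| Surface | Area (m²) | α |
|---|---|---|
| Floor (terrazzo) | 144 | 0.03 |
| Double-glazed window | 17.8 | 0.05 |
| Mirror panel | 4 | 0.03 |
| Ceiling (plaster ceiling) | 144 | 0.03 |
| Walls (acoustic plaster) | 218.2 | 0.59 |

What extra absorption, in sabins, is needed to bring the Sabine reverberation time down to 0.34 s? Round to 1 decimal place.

Summing Sᵢαᵢ: 4.320 + 0.890 + 0.120 + 4.320 + 128.738 → A₁ = 138.388 sabins.
For T = 0.34 s, need A₂ = 0.161·V/T = 0.161·720/0.34 = 340.941 sabins.
ΔA = A₂ − A₁ = 340.941 − 138.388 = 202.6 sabins.

202.6 sabins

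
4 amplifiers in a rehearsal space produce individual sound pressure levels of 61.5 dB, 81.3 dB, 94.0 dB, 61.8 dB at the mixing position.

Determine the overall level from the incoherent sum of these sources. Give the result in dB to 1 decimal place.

Σ 10^(Lᵢ/10) = 2.65e+09.
Combined level = 10 log₁₀(2.65e+09) = 94.2 dB.

94.2 dB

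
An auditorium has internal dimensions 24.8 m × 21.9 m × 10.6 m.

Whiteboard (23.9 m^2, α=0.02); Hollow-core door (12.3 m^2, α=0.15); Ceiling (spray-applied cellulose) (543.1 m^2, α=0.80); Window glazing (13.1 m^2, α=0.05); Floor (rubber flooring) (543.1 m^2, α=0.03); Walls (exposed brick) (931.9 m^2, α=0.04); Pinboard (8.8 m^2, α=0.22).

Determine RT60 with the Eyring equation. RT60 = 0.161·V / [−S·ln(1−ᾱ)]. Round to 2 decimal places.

1.65 sec

S = Σ Sᵢ = 2076.2 m^2.
Absorption A = 23.9·0.02 + 12.3·0.15 + 543.1·0.80 + 13.1·0.05 + 543.1·0.03 + 931.9·0.04 + 8.8·0.22 = 492.963 sabins.
ᾱ = 492.963 / 2076.2 = 0.2374.
−S·ln(1−ᾱ) = −2076.2 × ln(1 − 0.2374) = 562.695.
V = 24.8 × 21.9 × 10.6 = 5757.072 m³.
RT60 = 0.161 × 5757.072 / 562.695 = 1.65 s.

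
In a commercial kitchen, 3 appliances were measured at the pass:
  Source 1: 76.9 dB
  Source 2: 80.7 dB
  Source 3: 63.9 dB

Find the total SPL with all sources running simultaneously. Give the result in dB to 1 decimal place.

Converting to relative power and adding: 10^(76.9/10) + 10^(80.7/10) + 10^(63.9/10) = 1.689e+08.
Combined level = 10 log₁₀(1.689e+08) = 82.3 dB.

82.3 dB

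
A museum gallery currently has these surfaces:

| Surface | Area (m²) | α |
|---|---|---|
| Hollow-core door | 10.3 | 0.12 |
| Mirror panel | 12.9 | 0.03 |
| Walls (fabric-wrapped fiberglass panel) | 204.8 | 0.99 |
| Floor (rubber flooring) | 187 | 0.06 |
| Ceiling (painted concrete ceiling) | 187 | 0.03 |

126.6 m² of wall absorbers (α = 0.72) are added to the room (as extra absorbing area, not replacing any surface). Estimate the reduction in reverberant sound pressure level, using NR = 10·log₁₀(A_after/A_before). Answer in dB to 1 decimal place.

1.5 dB

Summing Sᵢαᵢ: 1.236 + 0.387 + 202.752 + 11.220 + 5.610 → A_before = 221.205 sabins.
Treatment contributes 126.6·0.72 = 91.152 sabins.
New total A_after = 312.357 sabins.
NR = 10·log₁₀(312.357/221.205) = 1.5 dB.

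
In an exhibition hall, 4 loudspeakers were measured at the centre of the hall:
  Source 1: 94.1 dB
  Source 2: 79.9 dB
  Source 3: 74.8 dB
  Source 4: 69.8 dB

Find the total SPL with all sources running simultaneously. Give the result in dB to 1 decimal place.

Σ 10^(Lᵢ/10) = 2.708e+09.
Combined level = 10 log₁₀(2.708e+09) = 94.3 dB.

94.3 dB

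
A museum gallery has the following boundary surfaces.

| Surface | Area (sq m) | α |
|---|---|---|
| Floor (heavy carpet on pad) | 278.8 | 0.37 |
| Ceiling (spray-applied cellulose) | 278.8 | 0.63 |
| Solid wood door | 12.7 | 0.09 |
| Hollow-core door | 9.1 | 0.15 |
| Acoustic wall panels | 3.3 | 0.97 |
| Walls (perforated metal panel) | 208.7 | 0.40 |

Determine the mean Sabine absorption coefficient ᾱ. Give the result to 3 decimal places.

0.465

S = Σ Sᵢ = 278.8 + 278.8 + 12.7 + 9.1 + 3.3 + 208.7 = 791.4 sq m.
Σ(Sᵢαᵢ) = 278.8*0.37 + 278.8*0.63 + 12.7*0.09 + 9.1*0.15 + 3.3*0.97 + 208.7*0.40 = 367.989.
ᾱ = A/S = 0.465.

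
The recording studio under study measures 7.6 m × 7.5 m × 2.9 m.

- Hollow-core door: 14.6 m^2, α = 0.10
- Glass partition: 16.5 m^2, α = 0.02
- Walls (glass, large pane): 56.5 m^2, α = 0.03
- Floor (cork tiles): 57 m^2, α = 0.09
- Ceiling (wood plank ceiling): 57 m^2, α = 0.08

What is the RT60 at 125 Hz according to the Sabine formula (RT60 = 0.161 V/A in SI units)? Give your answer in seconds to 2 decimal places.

Total absorption A = 14.6·0.10 + 16.5·0.02 + 56.5·0.03 + 57·0.09 + 57·0.08
  = 1.460 + 0.330 + 1.695 + 5.130 + 4.560 = 13.175 m^2 sabins.
Room volume: 165.3 m³.
Sabine: RT60 = 0.161 × 165.3 / 13.175 = 2.02 s.

2.02 s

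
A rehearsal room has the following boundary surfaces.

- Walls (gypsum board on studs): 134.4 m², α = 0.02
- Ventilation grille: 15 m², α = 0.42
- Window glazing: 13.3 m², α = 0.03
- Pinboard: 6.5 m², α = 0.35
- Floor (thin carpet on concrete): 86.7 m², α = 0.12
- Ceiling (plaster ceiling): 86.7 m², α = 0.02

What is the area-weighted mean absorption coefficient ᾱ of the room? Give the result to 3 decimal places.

0.069

S = Σ Sᵢ = 134.4 + 15 + 13.3 + 6.5 + 86.7 + 86.7 = 342.6 m².
Weighted sum Σ Sα = 23.800.
ᾱ = A/S = 0.069.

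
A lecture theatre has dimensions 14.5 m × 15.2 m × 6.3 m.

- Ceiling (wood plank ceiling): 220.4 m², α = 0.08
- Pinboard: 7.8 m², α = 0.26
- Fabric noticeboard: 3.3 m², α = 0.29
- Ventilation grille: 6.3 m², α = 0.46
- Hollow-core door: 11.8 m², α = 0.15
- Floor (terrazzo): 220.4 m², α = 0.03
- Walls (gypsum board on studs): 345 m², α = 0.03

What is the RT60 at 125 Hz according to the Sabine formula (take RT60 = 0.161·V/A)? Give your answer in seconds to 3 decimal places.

A = Σ Sᵢαᵢ = 220.4·0.08 + 7.8·0.26 + 3.3·0.29 + 6.3·0.46 + 11.8·0.15 + 220.4·0.03 + 345·0.03 = 42.247 sabins.
Volume V = 14.5 × 15.2 × 6.3 = 1388.52 m³.
T = 0.161 V/A = 0.161·1388.52/42.247 = 5.292 s.

5.292 seconds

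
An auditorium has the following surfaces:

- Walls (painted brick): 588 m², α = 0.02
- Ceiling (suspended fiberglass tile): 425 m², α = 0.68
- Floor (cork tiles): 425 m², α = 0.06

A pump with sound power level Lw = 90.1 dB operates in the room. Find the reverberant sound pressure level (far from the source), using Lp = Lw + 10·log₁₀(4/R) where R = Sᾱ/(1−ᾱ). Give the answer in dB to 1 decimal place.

69.9 dB

A = 326.260 sabins; S = 1438.0 m².
ᾱ = 0.2269, so room constant R = A/(1−ᾱ) = 422.015 m².
Lp = Lw + 10 log₁₀(4/R) = 90.1 -20.23 = 69.9 dB.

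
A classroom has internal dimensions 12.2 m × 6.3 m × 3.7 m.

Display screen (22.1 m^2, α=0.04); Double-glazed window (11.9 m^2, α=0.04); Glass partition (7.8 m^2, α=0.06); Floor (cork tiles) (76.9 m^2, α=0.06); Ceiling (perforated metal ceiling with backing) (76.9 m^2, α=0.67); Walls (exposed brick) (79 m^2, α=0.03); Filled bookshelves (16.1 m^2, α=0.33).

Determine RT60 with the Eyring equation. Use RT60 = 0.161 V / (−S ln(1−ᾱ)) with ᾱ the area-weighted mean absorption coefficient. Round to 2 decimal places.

S = Σ Sᵢ = 290.7 m^2.
Absorption A = 22.1×0.04 + 11.9×0.04 + 7.8×0.06 + 76.9×0.06 + 76.9×0.67 + 79×0.03 + 16.1×0.33 = 65.648 sabins.
Mean coefficient ᾱ = A/S = 0.2258.
Eyring denominator: −S ln(1−ᾱ) = 74.397.
V = 12.2 × 6.3 × 3.7 = 284.382 m³.
RT60 = 0.161 × 284.382 / 74.397 = 0.62 s.

0.62 s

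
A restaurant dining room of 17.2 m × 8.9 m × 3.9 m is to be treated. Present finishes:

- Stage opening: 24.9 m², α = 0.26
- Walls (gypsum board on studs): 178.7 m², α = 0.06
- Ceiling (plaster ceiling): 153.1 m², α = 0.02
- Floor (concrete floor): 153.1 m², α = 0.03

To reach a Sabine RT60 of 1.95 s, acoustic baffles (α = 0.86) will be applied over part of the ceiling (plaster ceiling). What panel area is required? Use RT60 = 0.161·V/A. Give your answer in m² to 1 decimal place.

A₁ = Σ Sᵢαᵢ = 24.9×0.26 + 178.7×0.06 + 153.1×0.02 + 153.1×0.03 = 24.851 sabins.
V = 597.012 m³. Target absorption A₂ = 0.161 × 597.012 / 1.95 = 49.292 sabins.
ΔA needed = 49.292 − 24.851 = 24.441 sabins.
Net gain per m²: Δα = 0.86 − 0.02 = 0.84.
Panel area = 24.441 / 0.84 = 29.1 m².

29.1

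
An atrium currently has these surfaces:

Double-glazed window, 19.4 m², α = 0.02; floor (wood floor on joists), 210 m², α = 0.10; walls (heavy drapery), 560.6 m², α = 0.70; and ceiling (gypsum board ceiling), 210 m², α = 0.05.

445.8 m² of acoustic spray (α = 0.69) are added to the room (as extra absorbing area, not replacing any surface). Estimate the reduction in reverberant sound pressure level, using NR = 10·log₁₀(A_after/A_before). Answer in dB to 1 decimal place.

2.4 dB

Summing Sᵢαᵢ: 0.388 + 21.000 + 392.420 + 10.500 → A_before = 424.308 sabins.
Treatment contributes 445.8·0.69 = 307.602 sabins.
A_after = 424.308 + 307.602 = 731.910 sabins.
NR = 10·log₁₀(731.910/424.308) = 2.4 dB.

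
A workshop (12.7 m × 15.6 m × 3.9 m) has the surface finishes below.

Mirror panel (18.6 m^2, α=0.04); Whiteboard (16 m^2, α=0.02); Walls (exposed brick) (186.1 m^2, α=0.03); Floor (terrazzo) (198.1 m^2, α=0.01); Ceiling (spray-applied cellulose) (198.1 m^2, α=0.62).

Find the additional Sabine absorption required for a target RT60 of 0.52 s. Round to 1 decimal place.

Equivalent absorption area: A₁ = 18.6·0.04 + 16·0.02 + 186.1·0.03 + 198.1·0.01 + 198.1·0.62 = 131.450 m^2.
For T = 0.52 s, need A₂ = 0.161·V/T = 0.161·772.668/0.52 = 239.230 sabins.
Additional absorption ΔA = 239.230 − 131.450 = 107.8 sabins.

107.8 sabins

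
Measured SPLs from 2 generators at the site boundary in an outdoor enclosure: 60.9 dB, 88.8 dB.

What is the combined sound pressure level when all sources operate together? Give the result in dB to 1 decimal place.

88.8 dB

Sum in the linear (power) domain: Σ 10^(Lᵢ/10) = 10^(60.9/10) + 10^(88.8/10) = 7.598e+08.
Back to dB: 10·log₁₀ Σ = 88.8 dB.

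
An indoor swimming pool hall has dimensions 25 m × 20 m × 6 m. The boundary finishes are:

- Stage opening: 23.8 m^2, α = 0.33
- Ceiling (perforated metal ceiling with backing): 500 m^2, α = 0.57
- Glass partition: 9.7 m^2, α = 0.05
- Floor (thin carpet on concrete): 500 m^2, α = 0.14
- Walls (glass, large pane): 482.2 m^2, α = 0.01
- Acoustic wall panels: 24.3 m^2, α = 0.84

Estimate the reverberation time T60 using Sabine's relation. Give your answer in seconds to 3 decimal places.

Summing Sᵢαᵢ: 7.854 + 285.000 + 0.485 + 70.000 + 4.822 + 20.412 → A = 388.573 sabins.
V = 25·20·6 = 3000 m³.
RT60 = 0.161 · V / A = 0.161 × 3000 / 388.573 = 1.243 s.

1.243 seconds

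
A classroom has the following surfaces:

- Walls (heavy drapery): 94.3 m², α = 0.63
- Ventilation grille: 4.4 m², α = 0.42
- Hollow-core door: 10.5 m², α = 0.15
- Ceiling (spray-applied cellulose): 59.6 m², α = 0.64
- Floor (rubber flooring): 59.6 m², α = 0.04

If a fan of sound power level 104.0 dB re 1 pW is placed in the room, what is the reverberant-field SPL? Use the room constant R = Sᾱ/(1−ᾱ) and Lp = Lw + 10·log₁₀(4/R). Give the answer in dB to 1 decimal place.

A = 103.360 sabins; S = 228.4 m².
ᾱ = 0.4525, so room constant R = A/(1−ᾱ) = 188.785 m².
Lp = Lw + 10 log₁₀(4/R) = 104.0 -16.74 = 87.3 dB.

87.3 dB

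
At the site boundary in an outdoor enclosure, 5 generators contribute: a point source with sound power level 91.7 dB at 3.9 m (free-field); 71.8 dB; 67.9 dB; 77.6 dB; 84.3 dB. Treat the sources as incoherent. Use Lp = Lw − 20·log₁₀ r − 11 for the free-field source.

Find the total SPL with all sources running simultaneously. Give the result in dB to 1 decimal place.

Source at 3.9 m: Lp = 91.7 − 20·log₁₀(3.9) − 11 = 68.9 dB.
Sum in the linear (power) domain: Σ 10^(Lᵢ/10) = 10^(68.9/10) + 10^(71.8/10) + 10^(67.9/10) + 10^(77.6/10) + 10^(84.3/10) = 3.558e+08.
Combined level = 10 log₁₀(3.558e+08) = 85.5 dB.

85.5 dB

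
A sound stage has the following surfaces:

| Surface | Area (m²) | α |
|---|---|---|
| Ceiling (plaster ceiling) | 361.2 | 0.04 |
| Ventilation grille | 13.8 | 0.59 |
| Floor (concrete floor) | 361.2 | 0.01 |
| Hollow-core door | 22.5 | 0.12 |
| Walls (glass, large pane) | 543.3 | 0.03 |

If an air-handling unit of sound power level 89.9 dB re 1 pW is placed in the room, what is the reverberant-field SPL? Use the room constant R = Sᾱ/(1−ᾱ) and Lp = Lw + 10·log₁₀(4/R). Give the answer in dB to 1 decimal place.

79.2 dB

Σ(Sᵢαᵢ) = 361.2·0.04 + 13.8·0.59 + 361.2·0.01 + 22.5·0.12 + 543.3·0.03 = 45.201; total area S = 1302.0 m².
ᾱ = 45.201/1302.0 = 0.0347; R = Sᾱ/(1−ᾱ) = 45.201/(1−0.0347) = 46.826 m².
Lp = Lw + 10 log₁₀(4/R) = 89.9 -10.68 = 79.2 dB.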